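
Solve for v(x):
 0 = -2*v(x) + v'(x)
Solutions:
 v(x) = C1*exp(2*x)


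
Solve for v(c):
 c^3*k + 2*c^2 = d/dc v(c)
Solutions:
 v(c) = C1 + c^4*k/4 + 2*c^3/3


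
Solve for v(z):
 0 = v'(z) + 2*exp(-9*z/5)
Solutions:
 v(z) = C1 + 10*exp(-9*z/5)/9


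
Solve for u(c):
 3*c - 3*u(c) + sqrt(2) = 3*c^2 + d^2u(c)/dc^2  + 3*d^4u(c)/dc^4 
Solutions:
 u(c) = -c^2 + c + (C1*sin(c*cos(atan(sqrt(35))/2)) + C2*cos(c*cos(atan(sqrt(35))/2)))*exp(-c*sin(atan(sqrt(35))/2)) + (C3*sin(c*cos(atan(sqrt(35))/2)) + C4*cos(c*cos(atan(sqrt(35))/2)))*exp(c*sin(atan(sqrt(35))/2)) + sqrt(2)/3 + 2/3


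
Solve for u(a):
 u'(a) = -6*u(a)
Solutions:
 u(a) = C1*exp(-6*a)


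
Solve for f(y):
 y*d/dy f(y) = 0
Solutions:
 f(y) = C1


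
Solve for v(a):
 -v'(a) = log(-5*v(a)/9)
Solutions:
 Integral(1/(log(-_y) - 2*log(3) + log(5)), (_y, v(a))) = C1 - a


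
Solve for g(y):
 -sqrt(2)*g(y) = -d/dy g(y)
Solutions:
 g(y) = C1*exp(sqrt(2)*y)


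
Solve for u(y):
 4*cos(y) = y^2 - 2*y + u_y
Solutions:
 u(y) = C1 - y^3/3 + y^2 + 4*sin(y)


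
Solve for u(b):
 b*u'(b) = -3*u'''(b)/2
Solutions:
 u(b) = C1 + Integral(C2*airyai(-2^(1/3)*3^(2/3)*b/3) + C3*airybi(-2^(1/3)*3^(2/3)*b/3), b)


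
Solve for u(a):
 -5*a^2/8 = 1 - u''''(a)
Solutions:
 u(a) = C1 + C2*a + C3*a^2 + C4*a^3 + a^6/576 + a^4/24


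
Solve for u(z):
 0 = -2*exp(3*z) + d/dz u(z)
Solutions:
 u(z) = C1 + 2*exp(3*z)/3


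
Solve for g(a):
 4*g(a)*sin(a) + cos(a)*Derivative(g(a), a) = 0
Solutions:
 g(a) = C1*cos(a)^4


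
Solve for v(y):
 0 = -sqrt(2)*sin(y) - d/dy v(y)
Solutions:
 v(y) = C1 + sqrt(2)*cos(y)


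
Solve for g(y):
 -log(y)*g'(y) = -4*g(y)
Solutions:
 g(y) = C1*exp(4*li(y))


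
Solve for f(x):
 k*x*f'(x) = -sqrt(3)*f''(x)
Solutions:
 f(x) = Piecewise((-sqrt(2)*3^(1/4)*sqrt(pi)*C1*erf(sqrt(2)*3^(3/4)*sqrt(k)*x/6)/(2*sqrt(k)) - C2, (k > 0) | (k < 0)), (-C1*x - C2, True))


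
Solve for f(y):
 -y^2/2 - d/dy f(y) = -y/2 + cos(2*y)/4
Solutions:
 f(y) = C1 - y^3/6 + y^2/4 - sin(2*y)/8


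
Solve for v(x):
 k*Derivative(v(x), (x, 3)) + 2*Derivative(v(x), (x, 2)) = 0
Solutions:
 v(x) = C1 + C2*x + C3*exp(-2*x/k)


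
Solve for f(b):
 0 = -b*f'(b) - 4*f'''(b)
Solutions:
 f(b) = C1 + Integral(C2*airyai(-2^(1/3)*b/2) + C3*airybi(-2^(1/3)*b/2), b)


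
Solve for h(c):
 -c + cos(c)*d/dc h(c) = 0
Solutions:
 h(c) = C1 + Integral(c/cos(c), c)


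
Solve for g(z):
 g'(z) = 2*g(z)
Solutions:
 g(z) = C1*exp(2*z)


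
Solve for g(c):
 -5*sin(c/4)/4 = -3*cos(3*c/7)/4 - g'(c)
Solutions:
 g(c) = C1 - 7*sin(3*c/7)/4 - 5*cos(c/4)


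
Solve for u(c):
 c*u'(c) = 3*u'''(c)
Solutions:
 u(c) = C1 + Integral(C2*airyai(3^(2/3)*c/3) + C3*airybi(3^(2/3)*c/3), c)


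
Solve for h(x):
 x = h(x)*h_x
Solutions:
 h(x) = -sqrt(C1 + x^2)
 h(x) = sqrt(C1 + x^2)


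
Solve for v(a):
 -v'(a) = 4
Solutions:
 v(a) = C1 - 4*a


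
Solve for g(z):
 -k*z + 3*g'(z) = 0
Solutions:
 g(z) = C1 + k*z^2/6


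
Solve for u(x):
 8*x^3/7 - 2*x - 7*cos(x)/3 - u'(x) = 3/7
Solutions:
 u(x) = C1 + 2*x^4/7 - x^2 - 3*x/7 - 7*sin(x)/3


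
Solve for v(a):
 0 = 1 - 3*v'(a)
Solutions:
 v(a) = C1 + a/3


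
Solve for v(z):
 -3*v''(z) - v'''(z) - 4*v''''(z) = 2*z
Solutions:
 v(z) = C1 + C2*z - z^3/9 + z^2/9 + (C3*sin(sqrt(47)*z/8) + C4*cos(sqrt(47)*z/8))*exp(-z/8)


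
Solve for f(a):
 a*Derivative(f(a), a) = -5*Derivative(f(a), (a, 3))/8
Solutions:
 f(a) = C1 + Integral(C2*airyai(-2*5^(2/3)*a/5) + C3*airybi(-2*5^(2/3)*a/5), a)


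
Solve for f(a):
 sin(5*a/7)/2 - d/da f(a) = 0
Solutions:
 f(a) = C1 - 7*cos(5*a/7)/10


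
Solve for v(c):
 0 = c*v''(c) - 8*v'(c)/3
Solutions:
 v(c) = C1 + C2*c^(11/3)


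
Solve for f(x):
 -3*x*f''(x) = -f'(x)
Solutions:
 f(x) = C1 + C2*x^(4/3)


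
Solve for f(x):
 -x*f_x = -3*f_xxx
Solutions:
 f(x) = C1 + Integral(C2*airyai(3^(2/3)*x/3) + C3*airybi(3^(2/3)*x/3), x)


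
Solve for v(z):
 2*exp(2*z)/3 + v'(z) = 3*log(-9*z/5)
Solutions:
 v(z) = C1 + 3*z*log(-z) + 3*z*(-log(5) - 1 + 2*log(3)) - exp(2*z)/3


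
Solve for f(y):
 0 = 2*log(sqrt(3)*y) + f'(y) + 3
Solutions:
 f(y) = C1 - 2*y*log(y) - y*log(3) - y


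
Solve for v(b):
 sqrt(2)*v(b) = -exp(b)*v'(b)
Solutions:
 v(b) = C1*exp(sqrt(2)*exp(-b))


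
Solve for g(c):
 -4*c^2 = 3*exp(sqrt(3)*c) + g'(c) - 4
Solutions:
 g(c) = C1 - 4*c^3/3 + 4*c - sqrt(3)*exp(sqrt(3)*c)


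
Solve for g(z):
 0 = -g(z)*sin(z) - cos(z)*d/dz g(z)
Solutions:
 g(z) = C1*cos(z)


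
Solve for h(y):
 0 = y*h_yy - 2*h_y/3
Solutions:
 h(y) = C1 + C2*y^(5/3)


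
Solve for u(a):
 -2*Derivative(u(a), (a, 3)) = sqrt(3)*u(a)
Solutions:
 u(a) = C3*exp(-2^(2/3)*3^(1/6)*a/2) + (C1*sin(6^(2/3)*a/4) + C2*cos(6^(2/3)*a/4))*exp(2^(2/3)*3^(1/6)*a/4)


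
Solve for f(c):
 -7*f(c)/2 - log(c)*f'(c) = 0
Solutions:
 f(c) = C1*exp(-7*li(c)/2)


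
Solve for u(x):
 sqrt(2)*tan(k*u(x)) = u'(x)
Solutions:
 u(x) = Piecewise((-asin(exp(C1*k + sqrt(2)*k*x))/k + pi/k, Ne(k, 0)), (nan, True))
 u(x) = Piecewise((asin(exp(C1*k + sqrt(2)*k*x))/k, Ne(k, 0)), (nan, True))


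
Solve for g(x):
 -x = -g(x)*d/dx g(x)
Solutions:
 g(x) = -sqrt(C1 + x^2)
 g(x) = sqrt(C1 + x^2)


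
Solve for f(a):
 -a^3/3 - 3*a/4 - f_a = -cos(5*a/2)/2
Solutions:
 f(a) = C1 - a^4/12 - 3*a^2/8 + sin(5*a/2)/5


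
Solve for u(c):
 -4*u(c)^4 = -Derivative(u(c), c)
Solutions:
 u(c) = (-1/(C1 + 12*c))^(1/3)
 u(c) = (-1/(C1 + 4*c))^(1/3)*(-3^(2/3) - 3*3^(1/6)*I)/6
 u(c) = (-1/(C1 + 4*c))^(1/3)*(-3^(2/3) + 3*3^(1/6)*I)/6


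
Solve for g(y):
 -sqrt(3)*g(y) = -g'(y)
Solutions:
 g(y) = C1*exp(sqrt(3)*y)


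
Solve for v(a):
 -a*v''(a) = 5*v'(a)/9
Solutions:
 v(a) = C1 + C2*a^(4/9)


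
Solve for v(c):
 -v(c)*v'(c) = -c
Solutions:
 v(c) = -sqrt(C1 + c^2)
 v(c) = sqrt(C1 + c^2)


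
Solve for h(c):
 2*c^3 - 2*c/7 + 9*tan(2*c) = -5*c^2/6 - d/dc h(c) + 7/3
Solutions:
 h(c) = C1 - c^4/2 - 5*c^3/18 + c^2/7 + 7*c/3 + 9*log(cos(2*c))/2


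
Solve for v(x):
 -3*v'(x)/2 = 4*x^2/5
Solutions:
 v(x) = C1 - 8*x^3/45


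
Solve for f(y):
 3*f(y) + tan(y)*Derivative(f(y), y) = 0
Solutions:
 f(y) = C1/sin(y)^3


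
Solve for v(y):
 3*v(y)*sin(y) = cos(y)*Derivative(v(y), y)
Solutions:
 v(y) = C1/cos(y)^3


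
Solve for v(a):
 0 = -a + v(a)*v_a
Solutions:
 v(a) = -sqrt(C1 + a^2)
 v(a) = sqrt(C1 + a^2)


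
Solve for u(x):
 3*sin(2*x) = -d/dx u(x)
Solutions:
 u(x) = C1 + 3*cos(2*x)/2


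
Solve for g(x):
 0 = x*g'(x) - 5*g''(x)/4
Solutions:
 g(x) = C1 + C2*erfi(sqrt(10)*x/5)


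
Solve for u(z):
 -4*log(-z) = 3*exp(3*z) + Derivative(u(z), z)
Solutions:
 u(z) = C1 - 4*z*log(-z) + 4*z - exp(3*z)


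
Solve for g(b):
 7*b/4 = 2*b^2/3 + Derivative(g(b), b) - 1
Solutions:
 g(b) = C1 - 2*b^3/9 + 7*b^2/8 + b


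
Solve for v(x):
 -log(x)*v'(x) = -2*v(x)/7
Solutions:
 v(x) = C1*exp(2*li(x)/7)


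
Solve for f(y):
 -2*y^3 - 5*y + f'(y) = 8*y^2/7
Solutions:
 f(y) = C1 + y^4/2 + 8*y^3/21 + 5*y^2/2


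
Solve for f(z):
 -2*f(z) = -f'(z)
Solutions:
 f(z) = C1*exp(2*z)


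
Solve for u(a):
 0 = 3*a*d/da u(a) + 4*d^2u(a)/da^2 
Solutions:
 u(a) = C1 + C2*erf(sqrt(6)*a/4)


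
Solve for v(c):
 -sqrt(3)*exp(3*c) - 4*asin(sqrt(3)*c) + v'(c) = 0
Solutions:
 v(c) = C1 + 4*c*asin(sqrt(3)*c) + 4*sqrt(3)*sqrt(1 - 3*c^2)/3 + sqrt(3)*exp(3*c)/3


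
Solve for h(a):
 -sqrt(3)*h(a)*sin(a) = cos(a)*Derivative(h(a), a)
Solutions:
 h(a) = C1*cos(a)^(sqrt(3))


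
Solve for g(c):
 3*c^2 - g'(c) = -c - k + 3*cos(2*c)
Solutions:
 g(c) = C1 + c^3 + c^2/2 + c*k - 3*sin(2*c)/2


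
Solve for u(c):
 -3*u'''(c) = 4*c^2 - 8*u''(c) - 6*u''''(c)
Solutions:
 u(c) = C1 + C2*c + c^4/24 + c^3/16 - 39*c^2/128 + (C3*sin(sqrt(183)*c/12) + C4*cos(sqrt(183)*c/12))*exp(c/4)


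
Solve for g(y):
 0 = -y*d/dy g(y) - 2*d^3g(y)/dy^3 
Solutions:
 g(y) = C1 + Integral(C2*airyai(-2^(2/3)*y/2) + C3*airybi(-2^(2/3)*y/2), y)


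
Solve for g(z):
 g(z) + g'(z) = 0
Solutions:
 g(z) = C1*exp(-z)


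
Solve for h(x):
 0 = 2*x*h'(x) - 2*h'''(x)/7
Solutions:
 h(x) = C1 + Integral(C2*airyai(7^(1/3)*x) + C3*airybi(7^(1/3)*x), x)


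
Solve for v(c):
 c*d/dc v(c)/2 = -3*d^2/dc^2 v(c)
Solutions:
 v(c) = C1 + C2*erf(sqrt(3)*c/6)


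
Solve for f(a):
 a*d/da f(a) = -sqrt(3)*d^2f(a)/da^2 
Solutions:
 f(a) = C1 + C2*erf(sqrt(2)*3^(3/4)*a/6)


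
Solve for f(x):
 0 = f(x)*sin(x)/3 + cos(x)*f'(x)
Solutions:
 f(x) = C1*cos(x)^(1/3)


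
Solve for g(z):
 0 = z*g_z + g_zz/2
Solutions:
 g(z) = C1 + C2*erf(z)


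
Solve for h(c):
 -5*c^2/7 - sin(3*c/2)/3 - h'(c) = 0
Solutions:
 h(c) = C1 - 5*c^3/21 + 2*cos(3*c/2)/9


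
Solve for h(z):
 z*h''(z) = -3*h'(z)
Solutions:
 h(z) = C1 + C2/z^2


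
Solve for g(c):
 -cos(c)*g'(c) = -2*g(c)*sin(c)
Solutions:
 g(c) = C1/cos(c)^2


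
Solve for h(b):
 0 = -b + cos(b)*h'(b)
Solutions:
 h(b) = C1 + Integral(b/cos(b), b)


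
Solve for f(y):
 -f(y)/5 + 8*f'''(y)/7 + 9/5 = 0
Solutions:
 f(y) = C3*exp(5^(2/3)*7^(1/3)*y/10) + (C1*sin(sqrt(3)*5^(2/3)*7^(1/3)*y/20) + C2*cos(sqrt(3)*5^(2/3)*7^(1/3)*y/20))*exp(-5^(2/3)*7^(1/3)*y/20) + 9


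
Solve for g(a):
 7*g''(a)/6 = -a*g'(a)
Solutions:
 g(a) = C1 + C2*erf(sqrt(21)*a/7)


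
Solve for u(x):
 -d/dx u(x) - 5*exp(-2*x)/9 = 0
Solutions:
 u(x) = C1 + 5*exp(-2*x)/18


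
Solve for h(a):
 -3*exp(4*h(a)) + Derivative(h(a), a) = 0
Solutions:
 h(a) = log(-(-1/(C1 + 12*a))^(1/4))
 h(a) = log(-1/(C1 + 12*a))/4
 h(a) = log(-I*(-1/(C1 + 12*a))^(1/4))
 h(a) = log(I*(-1/(C1 + 12*a))^(1/4))


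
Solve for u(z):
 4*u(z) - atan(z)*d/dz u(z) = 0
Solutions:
 u(z) = C1*exp(4*Integral(1/atan(z), z))


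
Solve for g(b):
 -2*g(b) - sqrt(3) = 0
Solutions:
 g(b) = -sqrt(3)/2


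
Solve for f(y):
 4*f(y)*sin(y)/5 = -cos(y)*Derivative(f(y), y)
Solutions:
 f(y) = C1*cos(y)^(4/5)


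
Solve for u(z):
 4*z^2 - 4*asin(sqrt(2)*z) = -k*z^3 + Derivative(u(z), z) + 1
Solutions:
 u(z) = C1 + k*z^4/4 + 4*z^3/3 - 4*z*asin(sqrt(2)*z) - z - 2*sqrt(2)*sqrt(1 - 2*z^2)


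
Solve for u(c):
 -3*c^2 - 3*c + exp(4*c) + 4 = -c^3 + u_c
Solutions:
 u(c) = C1 + c^4/4 - c^3 - 3*c^2/2 + 4*c + exp(4*c)/4


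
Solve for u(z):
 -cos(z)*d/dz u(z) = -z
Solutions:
 u(z) = C1 + Integral(z/cos(z), z)


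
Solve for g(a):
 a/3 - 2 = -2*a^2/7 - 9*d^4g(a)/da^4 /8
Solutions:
 g(a) = C1 + C2*a + C3*a^2 + C4*a^3 - 2*a^6/2835 - a^5/405 + 2*a^4/27


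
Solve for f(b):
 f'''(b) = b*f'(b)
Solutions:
 f(b) = C1 + Integral(C2*airyai(b) + C3*airybi(b), b)


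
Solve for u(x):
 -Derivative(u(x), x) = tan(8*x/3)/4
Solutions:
 u(x) = C1 + 3*log(cos(8*x/3))/32


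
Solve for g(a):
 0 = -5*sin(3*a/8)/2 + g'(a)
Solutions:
 g(a) = C1 - 20*cos(3*a/8)/3


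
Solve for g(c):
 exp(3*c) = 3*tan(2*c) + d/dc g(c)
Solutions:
 g(c) = C1 + exp(3*c)/3 + 3*log(cos(2*c))/2


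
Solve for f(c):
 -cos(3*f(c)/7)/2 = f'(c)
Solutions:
 c/2 - 7*log(sin(3*f(c)/7) - 1)/6 + 7*log(sin(3*f(c)/7) + 1)/6 = C1


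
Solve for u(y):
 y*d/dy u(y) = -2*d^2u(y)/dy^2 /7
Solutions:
 u(y) = C1 + C2*erf(sqrt(7)*y/2)


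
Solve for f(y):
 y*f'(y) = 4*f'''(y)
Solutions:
 f(y) = C1 + Integral(C2*airyai(2^(1/3)*y/2) + C3*airybi(2^(1/3)*y/2), y)


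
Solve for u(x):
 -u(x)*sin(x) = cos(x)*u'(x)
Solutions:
 u(x) = C1*cos(x)


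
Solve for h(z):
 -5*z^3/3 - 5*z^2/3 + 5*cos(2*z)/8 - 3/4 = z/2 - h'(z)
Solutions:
 h(z) = C1 + 5*z^4/12 + 5*z^3/9 + z^2/4 + 3*z/4 - 5*sin(2*z)/16


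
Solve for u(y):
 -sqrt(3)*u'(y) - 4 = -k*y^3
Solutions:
 u(y) = C1 + sqrt(3)*k*y^4/12 - 4*sqrt(3)*y/3


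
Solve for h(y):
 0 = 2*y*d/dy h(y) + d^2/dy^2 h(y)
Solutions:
 h(y) = C1 + C2*erf(y)


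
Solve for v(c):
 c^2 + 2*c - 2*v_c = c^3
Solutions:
 v(c) = C1 - c^4/8 + c^3/6 + c^2/2


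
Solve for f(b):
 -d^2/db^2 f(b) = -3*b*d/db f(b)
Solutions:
 f(b) = C1 + C2*erfi(sqrt(6)*b/2)


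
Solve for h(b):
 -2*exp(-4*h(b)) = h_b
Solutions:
 h(b) = log(-I*(C1 - 8*b)^(1/4))
 h(b) = log(I*(C1 - 8*b)^(1/4))
 h(b) = log(-(C1 - 8*b)^(1/4))
 h(b) = log(C1 - 8*b)/4


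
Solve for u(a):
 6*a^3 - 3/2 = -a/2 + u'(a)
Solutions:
 u(a) = C1 + 3*a^4/2 + a^2/4 - 3*a/2


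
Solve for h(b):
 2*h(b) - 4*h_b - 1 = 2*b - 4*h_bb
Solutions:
 h(b) = b + (C1*sin(b/2) + C2*cos(b/2))*exp(b/2) + 5/2


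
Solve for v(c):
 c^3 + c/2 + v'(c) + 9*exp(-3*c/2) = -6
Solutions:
 v(c) = C1 - c^4/4 - c^2/4 - 6*c + 6*exp(-3*c/2)


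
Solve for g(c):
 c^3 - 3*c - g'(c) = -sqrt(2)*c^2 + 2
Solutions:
 g(c) = C1 + c^4/4 + sqrt(2)*c^3/3 - 3*c^2/2 - 2*c


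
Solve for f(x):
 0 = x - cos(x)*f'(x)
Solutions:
 f(x) = C1 + Integral(x/cos(x), x)


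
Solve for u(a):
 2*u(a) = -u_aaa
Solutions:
 u(a) = C3*exp(-2^(1/3)*a) + (C1*sin(2^(1/3)*sqrt(3)*a/2) + C2*cos(2^(1/3)*sqrt(3)*a/2))*exp(2^(1/3)*a/2)


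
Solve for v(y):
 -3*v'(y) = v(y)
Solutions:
 v(y) = C1*exp(-y/3)


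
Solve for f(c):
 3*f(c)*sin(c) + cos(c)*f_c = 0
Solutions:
 f(c) = C1*cos(c)^3


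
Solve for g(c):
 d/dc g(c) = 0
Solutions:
 g(c) = C1


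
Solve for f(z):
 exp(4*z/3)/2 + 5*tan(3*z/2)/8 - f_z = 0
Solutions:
 f(z) = C1 + 3*exp(4*z/3)/8 - 5*log(cos(3*z/2))/12


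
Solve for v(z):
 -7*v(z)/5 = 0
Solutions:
 v(z) = 0


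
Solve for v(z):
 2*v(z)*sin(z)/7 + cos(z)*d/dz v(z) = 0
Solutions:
 v(z) = C1*cos(z)^(2/7)


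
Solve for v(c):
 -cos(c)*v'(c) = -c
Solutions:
 v(c) = C1 + Integral(c/cos(c), c)


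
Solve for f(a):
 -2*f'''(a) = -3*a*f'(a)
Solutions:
 f(a) = C1 + Integral(C2*airyai(2^(2/3)*3^(1/3)*a/2) + C3*airybi(2^(2/3)*3^(1/3)*a/2), a)


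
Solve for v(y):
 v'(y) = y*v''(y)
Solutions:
 v(y) = C1 + C2*y^2


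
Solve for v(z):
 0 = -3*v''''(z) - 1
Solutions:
 v(z) = C1 + C2*z + C3*z^2 + C4*z^3 - z^4/72


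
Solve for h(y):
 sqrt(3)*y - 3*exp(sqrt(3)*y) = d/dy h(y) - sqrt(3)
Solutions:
 h(y) = C1 + sqrt(3)*y^2/2 + sqrt(3)*y - sqrt(3)*exp(sqrt(3)*y)


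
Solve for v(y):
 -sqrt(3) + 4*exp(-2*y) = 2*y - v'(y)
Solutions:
 v(y) = C1 + y^2 + sqrt(3)*y + 2*exp(-2*y)


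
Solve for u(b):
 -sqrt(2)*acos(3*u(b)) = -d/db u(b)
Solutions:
 Integral(1/acos(3*_y), (_y, u(b))) = C1 + sqrt(2)*b


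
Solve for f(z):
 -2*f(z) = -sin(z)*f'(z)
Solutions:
 f(z) = C1*(cos(z) - 1)/(cos(z) + 1)


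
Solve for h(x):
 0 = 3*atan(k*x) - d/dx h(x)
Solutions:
 h(x) = C1 + 3*Piecewise((x*atan(k*x) - log(k^2*x^2 + 1)/(2*k), Ne(k, 0)), (0, True))


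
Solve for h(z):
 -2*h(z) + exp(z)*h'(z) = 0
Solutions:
 h(z) = C1*exp(-2*exp(-z))


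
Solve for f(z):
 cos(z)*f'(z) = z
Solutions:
 f(z) = C1 + Integral(z/cos(z), z)


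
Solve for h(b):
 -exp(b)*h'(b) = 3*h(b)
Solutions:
 h(b) = C1*exp(3*exp(-b))


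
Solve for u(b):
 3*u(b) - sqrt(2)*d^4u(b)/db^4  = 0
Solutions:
 u(b) = C1*exp(-2^(7/8)*3^(1/4)*b/2) + C2*exp(2^(7/8)*3^(1/4)*b/2) + C3*sin(2^(7/8)*3^(1/4)*b/2) + C4*cos(2^(7/8)*3^(1/4)*b/2)


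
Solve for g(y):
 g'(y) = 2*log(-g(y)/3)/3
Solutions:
 -3*Integral(1/(log(-_y) - log(3)), (_y, g(y)))/2 = C1 - y


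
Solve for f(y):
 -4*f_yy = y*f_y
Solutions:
 f(y) = C1 + C2*erf(sqrt(2)*y/4)


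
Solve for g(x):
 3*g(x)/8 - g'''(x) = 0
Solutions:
 g(x) = C3*exp(3^(1/3)*x/2) + (C1*sin(3^(5/6)*x/4) + C2*cos(3^(5/6)*x/4))*exp(-3^(1/3)*x/4)


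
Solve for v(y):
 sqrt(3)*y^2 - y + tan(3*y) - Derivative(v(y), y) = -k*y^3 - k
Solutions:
 v(y) = C1 + k*y^4/4 + k*y + sqrt(3)*y^3/3 - y^2/2 - log(cos(3*y))/3


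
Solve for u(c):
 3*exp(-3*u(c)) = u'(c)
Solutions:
 u(c) = log(C1 + 9*c)/3
 u(c) = log((-3^(1/3) - 3^(5/6)*I)*(C1 + 3*c)^(1/3)/2)
 u(c) = log((-3^(1/3) + 3^(5/6)*I)*(C1 + 3*c)^(1/3)/2)


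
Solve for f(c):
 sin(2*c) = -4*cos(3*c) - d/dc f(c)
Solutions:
 f(c) = C1 - 4*sin(3*c)/3 + cos(2*c)/2


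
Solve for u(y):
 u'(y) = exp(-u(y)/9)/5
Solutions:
 u(y) = 9*log(C1 + y/45)


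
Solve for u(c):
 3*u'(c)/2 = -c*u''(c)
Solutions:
 u(c) = C1 + C2/sqrt(c)


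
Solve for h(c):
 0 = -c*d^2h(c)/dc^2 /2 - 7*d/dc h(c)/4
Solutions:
 h(c) = C1 + C2/c^(5/2)


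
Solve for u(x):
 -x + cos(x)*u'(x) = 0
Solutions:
 u(x) = C1 + Integral(x/cos(x), x)


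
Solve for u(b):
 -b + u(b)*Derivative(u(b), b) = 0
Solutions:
 u(b) = -sqrt(C1 + b^2)
 u(b) = sqrt(C1 + b^2)


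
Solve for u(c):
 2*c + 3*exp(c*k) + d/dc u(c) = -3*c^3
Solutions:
 u(c) = C1 - 3*c^4/4 - c^2 - 3*exp(c*k)/k


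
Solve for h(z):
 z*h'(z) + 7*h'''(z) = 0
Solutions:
 h(z) = C1 + Integral(C2*airyai(-7^(2/3)*z/7) + C3*airybi(-7^(2/3)*z/7), z)


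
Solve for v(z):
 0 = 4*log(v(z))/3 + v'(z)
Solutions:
 li(v(z)) = C1 - 4*z/3


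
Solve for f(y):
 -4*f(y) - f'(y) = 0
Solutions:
 f(y) = C1*exp(-4*y)


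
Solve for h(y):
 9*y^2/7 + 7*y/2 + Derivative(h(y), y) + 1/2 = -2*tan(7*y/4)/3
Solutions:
 h(y) = C1 - 3*y^3/7 - 7*y^2/4 - y/2 + 8*log(cos(7*y/4))/21


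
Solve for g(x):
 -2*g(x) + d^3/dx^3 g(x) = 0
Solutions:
 g(x) = C3*exp(2^(1/3)*x) + (C1*sin(2^(1/3)*sqrt(3)*x/2) + C2*cos(2^(1/3)*sqrt(3)*x/2))*exp(-2^(1/3)*x/2)


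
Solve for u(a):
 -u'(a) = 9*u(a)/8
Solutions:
 u(a) = C1*exp(-9*a/8)


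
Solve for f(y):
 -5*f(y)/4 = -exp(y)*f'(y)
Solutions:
 f(y) = C1*exp(-5*exp(-y)/4)


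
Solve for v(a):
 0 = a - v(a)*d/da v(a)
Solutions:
 v(a) = -sqrt(C1 + a^2)
 v(a) = sqrt(C1 + a^2)


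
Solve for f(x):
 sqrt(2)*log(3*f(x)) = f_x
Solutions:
 -sqrt(2)*Integral(1/(log(_y) + log(3)), (_y, f(x)))/2 = C1 - x


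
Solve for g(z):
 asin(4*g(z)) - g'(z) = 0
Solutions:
 Integral(1/asin(4*_y), (_y, g(z))) = C1 + z


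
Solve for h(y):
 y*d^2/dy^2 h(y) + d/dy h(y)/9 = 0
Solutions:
 h(y) = C1 + C2*y^(8/9)


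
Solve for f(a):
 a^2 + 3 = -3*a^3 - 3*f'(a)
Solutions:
 f(a) = C1 - a^4/4 - a^3/9 - a


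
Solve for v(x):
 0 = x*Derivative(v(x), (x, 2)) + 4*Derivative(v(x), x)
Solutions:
 v(x) = C1 + C2/x^3


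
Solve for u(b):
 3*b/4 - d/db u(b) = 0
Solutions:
 u(b) = C1 + 3*b^2/8


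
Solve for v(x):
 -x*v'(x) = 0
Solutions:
 v(x) = C1


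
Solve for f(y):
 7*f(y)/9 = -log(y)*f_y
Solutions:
 f(y) = C1*exp(-7*li(y)/9)


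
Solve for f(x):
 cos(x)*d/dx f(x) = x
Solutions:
 f(x) = C1 + Integral(x/cos(x), x)


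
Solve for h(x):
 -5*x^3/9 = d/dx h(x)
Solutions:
 h(x) = C1 - 5*x^4/36


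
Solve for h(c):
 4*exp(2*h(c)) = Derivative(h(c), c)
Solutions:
 h(c) = log(-sqrt(-1/(C1 + 4*c))) - log(2)/2
 h(c) = log(-1/(C1 + 4*c))/2 - log(2)/2


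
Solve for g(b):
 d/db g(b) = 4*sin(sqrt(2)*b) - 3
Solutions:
 g(b) = C1 - 3*b - 2*sqrt(2)*cos(sqrt(2)*b)


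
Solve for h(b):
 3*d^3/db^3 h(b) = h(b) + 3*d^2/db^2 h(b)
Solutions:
 h(b) = C1*exp(b*(-2^(2/3)*(3*sqrt(13) + 11)^(1/3) - 2*2^(1/3)/(3*sqrt(13) + 11)^(1/3) + 4)/12)*sin(2^(1/3)*sqrt(3)*b*(-2^(1/3)*(3*sqrt(13) + 11)^(1/3) + 2/(3*sqrt(13) + 11)^(1/3))/12) + C2*exp(b*(-2^(2/3)*(3*sqrt(13) + 11)^(1/3) - 2*2^(1/3)/(3*sqrt(13) + 11)^(1/3) + 4)/12)*cos(2^(1/3)*sqrt(3)*b*(-2^(1/3)*(3*sqrt(13) + 11)^(1/3) + 2/(3*sqrt(13) + 11)^(1/3))/12) + C3*exp(b*(2*2^(1/3)/(3*sqrt(13) + 11)^(1/3) + 2 + 2^(2/3)*(3*sqrt(13) + 11)^(1/3))/6)


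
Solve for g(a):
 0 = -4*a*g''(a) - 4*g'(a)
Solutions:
 g(a) = C1 + C2*log(a)


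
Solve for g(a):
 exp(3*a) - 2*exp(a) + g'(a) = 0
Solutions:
 g(a) = C1 - exp(3*a)/3 + 2*exp(a)


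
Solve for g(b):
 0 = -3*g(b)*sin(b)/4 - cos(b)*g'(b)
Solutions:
 g(b) = C1*cos(b)^(3/4)


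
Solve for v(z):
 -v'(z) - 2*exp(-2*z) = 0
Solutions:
 v(z) = C1 + exp(-2*z)


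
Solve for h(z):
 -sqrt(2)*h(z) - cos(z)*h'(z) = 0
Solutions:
 h(z) = C1*(sin(z) - 1)^(sqrt(2)/2)/(sin(z) + 1)^(sqrt(2)/2)


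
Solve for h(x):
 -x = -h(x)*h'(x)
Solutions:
 h(x) = -sqrt(C1 + x^2)
 h(x) = sqrt(C1 + x^2)


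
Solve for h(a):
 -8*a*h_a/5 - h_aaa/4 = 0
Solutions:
 h(a) = C1 + Integral(C2*airyai(-2*10^(2/3)*a/5) + C3*airybi(-2*10^(2/3)*a/5), a)


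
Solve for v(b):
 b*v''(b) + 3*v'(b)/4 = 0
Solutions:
 v(b) = C1 + C2*b^(1/4)


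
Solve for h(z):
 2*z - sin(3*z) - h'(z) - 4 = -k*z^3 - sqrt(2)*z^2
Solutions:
 h(z) = C1 + k*z^4/4 + sqrt(2)*z^3/3 + z^2 - 4*z + cos(3*z)/3


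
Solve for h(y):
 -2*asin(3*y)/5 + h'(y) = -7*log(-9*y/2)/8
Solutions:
 h(y) = C1 - 7*y*log(-y)/8 + 2*y*asin(3*y)/5 - 7*y*log(3)/4 + 7*y*log(2)/8 + 7*y/8 + 2*sqrt(1 - 9*y^2)/15


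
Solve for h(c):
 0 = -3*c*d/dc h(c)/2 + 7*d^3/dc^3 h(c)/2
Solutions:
 h(c) = C1 + Integral(C2*airyai(3^(1/3)*7^(2/3)*c/7) + C3*airybi(3^(1/3)*7^(2/3)*c/7), c)


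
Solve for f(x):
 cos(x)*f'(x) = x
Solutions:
 f(x) = C1 + Integral(x/cos(x), x)


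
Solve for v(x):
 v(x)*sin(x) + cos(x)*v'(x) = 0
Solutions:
 v(x) = C1*cos(x)


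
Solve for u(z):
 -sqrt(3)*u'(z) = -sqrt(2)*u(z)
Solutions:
 u(z) = C1*exp(sqrt(6)*z/3)


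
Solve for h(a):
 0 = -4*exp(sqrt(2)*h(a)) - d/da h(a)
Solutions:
 h(a) = sqrt(2)*(2*log(1/(C1 + 4*a)) - log(2))/4


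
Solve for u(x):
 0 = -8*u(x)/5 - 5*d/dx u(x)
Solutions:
 u(x) = C1*exp(-8*x/25)


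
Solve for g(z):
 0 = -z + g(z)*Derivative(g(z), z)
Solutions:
 g(z) = -sqrt(C1 + z^2)
 g(z) = sqrt(C1 + z^2)


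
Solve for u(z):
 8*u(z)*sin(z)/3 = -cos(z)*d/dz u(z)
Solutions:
 u(z) = C1*cos(z)^(8/3)


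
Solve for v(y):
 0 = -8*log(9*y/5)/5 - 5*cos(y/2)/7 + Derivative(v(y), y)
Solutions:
 v(y) = C1 + 8*y*log(y)/5 - 8*y*log(5)/5 - 8*y/5 + 16*y*log(3)/5 + 10*sin(y/2)/7


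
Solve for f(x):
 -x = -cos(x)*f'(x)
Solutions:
 f(x) = C1 + Integral(x/cos(x), x)


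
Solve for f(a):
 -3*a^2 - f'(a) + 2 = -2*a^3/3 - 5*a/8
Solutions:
 f(a) = C1 + a^4/6 - a^3 + 5*a^2/16 + 2*a


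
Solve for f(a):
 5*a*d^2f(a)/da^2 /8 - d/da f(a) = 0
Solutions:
 f(a) = C1 + C2*a^(13/5)


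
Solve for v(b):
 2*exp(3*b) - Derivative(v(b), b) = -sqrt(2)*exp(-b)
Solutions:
 v(b) = C1 + 2*exp(3*b)/3 - sqrt(2)*exp(-b)


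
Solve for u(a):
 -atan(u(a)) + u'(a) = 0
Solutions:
 Integral(1/atan(_y), (_y, u(a))) = C1 + a


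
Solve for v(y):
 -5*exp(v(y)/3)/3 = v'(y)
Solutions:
 v(y) = 3*log(1/(C1 + 5*y)) + 6*log(3)


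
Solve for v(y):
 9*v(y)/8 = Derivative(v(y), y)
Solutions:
 v(y) = C1*exp(9*y/8)


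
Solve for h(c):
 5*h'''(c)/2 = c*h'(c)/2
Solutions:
 h(c) = C1 + Integral(C2*airyai(5^(2/3)*c/5) + C3*airybi(5^(2/3)*c/5), c)


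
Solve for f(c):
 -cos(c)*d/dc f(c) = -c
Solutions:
 f(c) = C1 + Integral(c/cos(c), c)


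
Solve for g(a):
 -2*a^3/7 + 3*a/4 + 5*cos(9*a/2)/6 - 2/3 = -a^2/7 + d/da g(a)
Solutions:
 g(a) = C1 - a^4/14 + a^3/21 + 3*a^2/8 - 2*a/3 + 5*sin(9*a/2)/27


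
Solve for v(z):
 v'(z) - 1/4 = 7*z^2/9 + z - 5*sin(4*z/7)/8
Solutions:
 v(z) = C1 + 7*z^3/27 + z^2/2 + z/4 + 35*cos(4*z/7)/32


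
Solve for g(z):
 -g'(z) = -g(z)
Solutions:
 g(z) = C1*exp(z)


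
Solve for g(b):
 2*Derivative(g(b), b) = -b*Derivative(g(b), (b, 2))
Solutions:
 g(b) = C1 + C2/b


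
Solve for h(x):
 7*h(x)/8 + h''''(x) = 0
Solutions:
 h(x) = (C1*sin(2^(3/4)*7^(1/4)*x/4) + C2*cos(2^(3/4)*7^(1/4)*x/4))*exp(-2^(3/4)*7^(1/4)*x/4) + (C3*sin(2^(3/4)*7^(1/4)*x/4) + C4*cos(2^(3/4)*7^(1/4)*x/4))*exp(2^(3/4)*7^(1/4)*x/4)


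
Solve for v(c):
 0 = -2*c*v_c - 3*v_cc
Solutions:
 v(c) = C1 + C2*erf(sqrt(3)*c/3)


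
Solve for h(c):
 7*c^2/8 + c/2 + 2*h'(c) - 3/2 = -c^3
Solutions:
 h(c) = C1 - c^4/8 - 7*c^3/48 - c^2/8 + 3*c/4


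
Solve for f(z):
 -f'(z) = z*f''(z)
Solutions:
 f(z) = C1 + C2*log(z)


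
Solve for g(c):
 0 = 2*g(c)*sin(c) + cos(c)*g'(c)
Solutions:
 g(c) = C1*cos(c)^2


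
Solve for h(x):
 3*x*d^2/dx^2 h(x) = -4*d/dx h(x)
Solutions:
 h(x) = C1 + C2/x^(1/3)


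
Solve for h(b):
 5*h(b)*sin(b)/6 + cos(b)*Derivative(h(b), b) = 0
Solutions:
 h(b) = C1*cos(b)^(5/6)


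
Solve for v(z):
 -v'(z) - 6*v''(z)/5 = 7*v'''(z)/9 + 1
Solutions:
 v(z) = C1 - z + (C2*sin(3*sqrt(94)*z/35) + C3*cos(3*sqrt(94)*z/35))*exp(-27*z/35)


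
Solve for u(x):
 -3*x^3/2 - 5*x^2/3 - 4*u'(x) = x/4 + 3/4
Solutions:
 u(x) = C1 - 3*x^4/32 - 5*x^3/36 - x^2/32 - 3*x/16


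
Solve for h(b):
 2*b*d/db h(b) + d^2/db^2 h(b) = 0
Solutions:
 h(b) = C1 + C2*erf(b)


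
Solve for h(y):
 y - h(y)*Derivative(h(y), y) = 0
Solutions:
 h(y) = -sqrt(C1 + y^2)
 h(y) = sqrt(C1 + y^2)


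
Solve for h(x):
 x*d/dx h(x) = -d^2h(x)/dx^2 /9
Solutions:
 h(x) = C1 + C2*erf(3*sqrt(2)*x/2)


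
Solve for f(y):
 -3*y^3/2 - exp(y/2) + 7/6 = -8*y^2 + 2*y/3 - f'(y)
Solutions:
 f(y) = C1 + 3*y^4/8 - 8*y^3/3 + y^2/3 - 7*y/6 + 2*exp(y/2)


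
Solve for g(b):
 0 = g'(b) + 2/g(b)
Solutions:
 g(b) = -sqrt(C1 - 4*b)
 g(b) = sqrt(C1 - 4*b)


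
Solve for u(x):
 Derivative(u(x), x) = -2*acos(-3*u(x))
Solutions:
 Integral(1/acos(-3*_y), (_y, u(x))) = C1 - 2*x


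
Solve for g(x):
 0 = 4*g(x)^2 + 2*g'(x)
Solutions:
 g(x) = 1/(C1 + 2*x)


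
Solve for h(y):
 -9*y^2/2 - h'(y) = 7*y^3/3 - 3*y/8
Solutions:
 h(y) = C1 - 7*y^4/12 - 3*y^3/2 + 3*y^2/16


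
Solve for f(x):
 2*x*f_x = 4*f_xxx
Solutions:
 f(x) = C1 + Integral(C2*airyai(2^(2/3)*x/2) + C3*airybi(2^(2/3)*x/2), x)


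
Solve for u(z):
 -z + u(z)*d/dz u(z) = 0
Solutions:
 u(z) = -sqrt(C1 + z^2)
 u(z) = sqrt(C1 + z^2)


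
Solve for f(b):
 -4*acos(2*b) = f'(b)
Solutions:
 f(b) = C1 - 4*b*acos(2*b) + 2*sqrt(1 - 4*b^2)


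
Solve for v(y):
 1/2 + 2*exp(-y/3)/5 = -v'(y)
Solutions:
 v(y) = C1 - y/2 + 6*exp(-y/3)/5


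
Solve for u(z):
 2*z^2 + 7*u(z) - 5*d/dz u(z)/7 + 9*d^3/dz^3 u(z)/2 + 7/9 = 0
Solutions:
 u(z) = C1*exp(z*(10/(sqrt(85745121)/441 + 21)^(1/3) + 21*(sqrt(85745121)/441 + 21)^(1/3))/126)*sin(sqrt(3)*z*(-21*(sqrt(85745121)/441 + 21)^(1/3) + 10/(sqrt(85745121)/441 + 21)^(1/3))/126) + C2*exp(z*(10/(sqrt(85745121)/441 + 21)^(1/3) + 21*(sqrt(85745121)/441 + 21)^(1/3))/126)*cos(sqrt(3)*z*(-21*(sqrt(85745121)/441 + 21)^(1/3) + 10/(sqrt(85745121)/441 + 21)^(1/3))/126) + C3*exp(-z*(10/(sqrt(85745121)/441 + 21)^(1/3) + 21*(sqrt(85745121)/441 + 21)^(1/3))/63) - 2*z^2/7 - 20*z/343 - 17707/151263


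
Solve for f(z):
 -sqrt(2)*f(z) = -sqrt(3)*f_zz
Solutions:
 f(z) = C1*exp(-2^(1/4)*3^(3/4)*z/3) + C2*exp(2^(1/4)*3^(3/4)*z/3)


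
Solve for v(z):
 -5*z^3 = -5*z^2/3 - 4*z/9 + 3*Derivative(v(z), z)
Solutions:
 v(z) = C1 - 5*z^4/12 + 5*z^3/27 + 2*z^2/27


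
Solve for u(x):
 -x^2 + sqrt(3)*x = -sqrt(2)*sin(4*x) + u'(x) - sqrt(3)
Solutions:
 u(x) = C1 - x^3/3 + sqrt(3)*x^2/2 + sqrt(3)*x - sqrt(2)*cos(4*x)/4


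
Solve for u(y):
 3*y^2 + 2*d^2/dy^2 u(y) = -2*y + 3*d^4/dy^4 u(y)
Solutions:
 u(y) = C1 + C2*y + C3*exp(-sqrt(6)*y/3) + C4*exp(sqrt(6)*y/3) - y^4/8 - y^3/6 - 9*y^2/4


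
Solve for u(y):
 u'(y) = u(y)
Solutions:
 u(y) = C1*exp(y)


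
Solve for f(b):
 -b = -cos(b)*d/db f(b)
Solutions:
 f(b) = C1 + Integral(b/cos(b), b)


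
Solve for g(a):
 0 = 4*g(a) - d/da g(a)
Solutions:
 g(a) = C1*exp(4*a)


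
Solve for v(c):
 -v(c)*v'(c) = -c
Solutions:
 v(c) = -sqrt(C1 + c^2)
 v(c) = sqrt(C1 + c^2)


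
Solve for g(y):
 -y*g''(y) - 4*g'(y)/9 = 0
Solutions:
 g(y) = C1 + C2*y^(5/9)


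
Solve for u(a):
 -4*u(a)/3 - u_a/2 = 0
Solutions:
 u(a) = C1*exp(-8*a/3)


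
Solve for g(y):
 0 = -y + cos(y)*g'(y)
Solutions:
 g(y) = C1 + Integral(y/cos(y), y)


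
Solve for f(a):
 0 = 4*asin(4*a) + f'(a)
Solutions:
 f(a) = C1 - 4*a*asin(4*a) - sqrt(1 - 16*a^2)


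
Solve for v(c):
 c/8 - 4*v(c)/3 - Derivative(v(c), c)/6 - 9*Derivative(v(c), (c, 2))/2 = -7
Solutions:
 v(c) = 3*c/32 + (C1*sin(sqrt(863)*c/54) + C2*cos(sqrt(863)*c/54))*exp(-c/54) + 1341/256


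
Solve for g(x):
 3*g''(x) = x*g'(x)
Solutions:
 g(x) = C1 + C2*erfi(sqrt(6)*x/6)


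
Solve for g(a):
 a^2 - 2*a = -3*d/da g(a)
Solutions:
 g(a) = C1 - a^3/9 + a^2/3


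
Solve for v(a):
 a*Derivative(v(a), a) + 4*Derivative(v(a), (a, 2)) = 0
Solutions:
 v(a) = C1 + C2*erf(sqrt(2)*a/4)


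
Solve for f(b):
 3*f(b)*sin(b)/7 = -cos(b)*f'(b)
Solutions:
 f(b) = C1*cos(b)^(3/7)


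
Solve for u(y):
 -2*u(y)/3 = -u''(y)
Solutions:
 u(y) = C1*exp(-sqrt(6)*y/3) + C2*exp(sqrt(6)*y/3)


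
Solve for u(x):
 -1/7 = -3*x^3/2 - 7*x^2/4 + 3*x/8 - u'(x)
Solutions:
 u(x) = C1 - 3*x^4/8 - 7*x^3/12 + 3*x^2/16 + x/7


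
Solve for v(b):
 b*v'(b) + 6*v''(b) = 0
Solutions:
 v(b) = C1 + C2*erf(sqrt(3)*b/6)


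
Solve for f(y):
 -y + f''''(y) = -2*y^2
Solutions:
 f(y) = C1 + C2*y + C3*y^2 + C4*y^3 - y^6/180 + y^5/120


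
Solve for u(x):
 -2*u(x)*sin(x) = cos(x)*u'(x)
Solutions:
 u(x) = C1*cos(x)^2


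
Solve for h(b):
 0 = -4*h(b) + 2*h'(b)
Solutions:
 h(b) = C1*exp(2*b)


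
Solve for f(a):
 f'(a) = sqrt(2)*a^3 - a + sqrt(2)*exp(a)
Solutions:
 f(a) = C1 + sqrt(2)*a^4/4 - a^2/2 + sqrt(2)*exp(a)


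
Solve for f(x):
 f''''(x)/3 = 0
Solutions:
 f(x) = C1 + C2*x + C3*x^2 + C4*x^3


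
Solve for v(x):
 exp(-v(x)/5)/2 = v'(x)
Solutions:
 v(x) = 5*log(C1 + x/10)


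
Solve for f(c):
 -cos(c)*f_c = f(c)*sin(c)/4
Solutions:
 f(c) = C1*cos(c)^(1/4)


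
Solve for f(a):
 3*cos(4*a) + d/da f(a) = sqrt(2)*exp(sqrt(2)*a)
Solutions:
 f(a) = C1 + exp(sqrt(2)*a) - 3*sin(4*a)/4


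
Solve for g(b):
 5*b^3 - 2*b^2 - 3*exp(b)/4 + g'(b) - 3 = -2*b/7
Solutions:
 g(b) = C1 - 5*b^4/4 + 2*b^3/3 - b^2/7 + 3*b + 3*exp(b)/4


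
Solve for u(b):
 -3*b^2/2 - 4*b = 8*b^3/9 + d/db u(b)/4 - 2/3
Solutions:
 u(b) = C1 - 8*b^4/9 - 2*b^3 - 8*b^2 + 8*b/3


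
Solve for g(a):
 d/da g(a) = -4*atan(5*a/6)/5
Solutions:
 g(a) = C1 - 4*a*atan(5*a/6)/5 + 12*log(25*a^2 + 36)/25


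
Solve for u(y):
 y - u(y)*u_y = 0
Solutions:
 u(y) = -sqrt(C1 + y^2)
 u(y) = sqrt(C1 + y^2)


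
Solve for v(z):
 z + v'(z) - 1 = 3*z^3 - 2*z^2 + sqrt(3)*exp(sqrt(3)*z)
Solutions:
 v(z) = C1 + 3*z^4/4 - 2*z^3/3 - z^2/2 + z + exp(sqrt(3)*z)


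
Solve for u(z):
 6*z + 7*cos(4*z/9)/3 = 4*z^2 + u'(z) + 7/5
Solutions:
 u(z) = C1 - 4*z^3/3 + 3*z^2 - 7*z/5 + 21*sin(4*z/9)/4


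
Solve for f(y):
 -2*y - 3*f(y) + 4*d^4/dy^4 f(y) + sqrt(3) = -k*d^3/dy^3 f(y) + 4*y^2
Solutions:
 f(y) = C1*exp(y*(-k - 8*sqrt(k^2/64 + 2^(2/3)*(-3*k^2 + sqrt(9*k^4 + 16384))^(1/3)/8 - 4*2^(1/3)/(-3*k^2 + sqrt(9*k^4 + 16384))^(1/3)) + 8*sqrt(k^3/(256*sqrt(k^2/64 + 2^(2/3)*(-3*k^2 + sqrt(9*k^4 + 16384))^(1/3)/8 - 4*2^(1/3)/(-3*k^2 + sqrt(9*k^4 + 16384))^(1/3))) + k^2/32 - 2^(2/3)*(-3*k^2 + sqrt(9*k^4 + 16384))^(1/3)/8 + 4*2^(1/3)/(-3*k^2 + sqrt(9*k^4 + 16384))^(1/3)))/16) + C2*exp(y*(-k + 8*sqrt(k^2/64 + 2^(2/3)*(-3*k^2 + sqrt(9*k^4 + 16384))^(1/3)/8 - 4*2^(1/3)/(-3*k^2 + sqrt(9*k^4 + 16384))^(1/3)) - 8*sqrt(-k^3/(256*sqrt(k^2/64 + 2^(2/3)*(-3*k^2 + sqrt(9*k^4 + 16384))^(1/3)/8 - 4*2^(1/3)/(-3*k^2 + sqrt(9*k^4 + 16384))^(1/3))) + k^2/32 - 2^(2/3)*(-3*k^2 + sqrt(9*k^4 + 16384))^(1/3)/8 + 4*2^(1/3)/(-3*k^2 + sqrt(9*k^4 + 16384))^(1/3)))/16) + C3*exp(y*(-k + 8*sqrt(k^2/64 + 2^(2/3)*(-3*k^2 + sqrt(9*k^4 + 16384))^(1/3)/8 - 4*2^(1/3)/(-3*k^2 + sqrt(9*k^4 + 16384))^(1/3)) + 8*sqrt(-k^3/(256*sqrt(k^2/64 + 2^(2/3)*(-3*k^2 + sqrt(9*k^4 + 16384))^(1/3)/8 - 4*2^(1/3)/(-3*k^2 + sqrt(9*k^4 + 16384))^(1/3))) + k^2/32 - 2^(2/3)*(-3*k^2 + sqrt(9*k^4 + 16384))^(1/3)/8 + 4*2^(1/3)/(-3*k^2 + sqrt(9*k^4 + 16384))^(1/3)))/16) + C4*exp(-y*(k + 8*sqrt(k^2/64 + 2^(2/3)*(-3*k^2 + sqrt(9*k^4 + 16384))^(1/3)/8 - 4*2^(1/3)/(-3*k^2 + sqrt(9*k^4 + 16384))^(1/3)) + 8*sqrt(k^3/(256*sqrt(k^2/64 + 2^(2/3)*(-3*k^2 + sqrt(9*k^4 + 16384))^(1/3)/8 - 4*2^(1/3)/(-3*k^2 + sqrt(9*k^4 + 16384))^(1/3))) + k^2/32 - 2^(2/3)*(-3*k^2 + sqrt(9*k^4 + 16384))^(1/3)/8 + 4*2^(1/3)/(-3*k^2 + sqrt(9*k^4 + 16384))^(1/3)))/16) - 4*y^2/3 - 2*y/3 + sqrt(3)/3


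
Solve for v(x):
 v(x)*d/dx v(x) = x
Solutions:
 v(x) = -sqrt(C1 + x^2)
 v(x) = sqrt(C1 + x^2)


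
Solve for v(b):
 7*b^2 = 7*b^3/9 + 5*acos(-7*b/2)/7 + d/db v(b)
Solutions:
 v(b) = C1 - 7*b^4/36 + 7*b^3/3 - 5*b*acos(-7*b/2)/7 - 5*sqrt(4 - 49*b^2)/49


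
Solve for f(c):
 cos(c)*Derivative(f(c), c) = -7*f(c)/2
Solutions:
 f(c) = C1*(sin(c) - 1)^(7/4)/(sin(c) + 1)^(7/4)


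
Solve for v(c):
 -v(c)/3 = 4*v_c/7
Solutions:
 v(c) = C1*exp(-7*c/12)


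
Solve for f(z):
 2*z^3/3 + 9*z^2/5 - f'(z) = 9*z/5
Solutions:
 f(z) = C1 + z^4/6 + 3*z^3/5 - 9*z^2/10


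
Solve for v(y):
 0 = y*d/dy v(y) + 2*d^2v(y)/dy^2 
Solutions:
 v(y) = C1 + C2*erf(y/2)


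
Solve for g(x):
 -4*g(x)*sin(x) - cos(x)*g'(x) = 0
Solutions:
 g(x) = C1*cos(x)^4


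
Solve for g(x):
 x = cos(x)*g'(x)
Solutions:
 g(x) = C1 + Integral(x/cos(x), x)


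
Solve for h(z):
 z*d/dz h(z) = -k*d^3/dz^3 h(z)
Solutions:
 h(z) = C1 + Integral(C2*airyai(z*(-1/k)^(1/3)) + C3*airybi(z*(-1/k)^(1/3)), z)


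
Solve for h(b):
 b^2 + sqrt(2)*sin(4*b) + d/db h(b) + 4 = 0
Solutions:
 h(b) = C1 - b^3/3 - 4*b + sqrt(2)*cos(4*b)/4


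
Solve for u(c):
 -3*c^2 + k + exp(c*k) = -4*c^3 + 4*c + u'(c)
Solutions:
 u(c) = C1 + c^4 - c^3 - 2*c^2 + c*k + exp(c*k)/k


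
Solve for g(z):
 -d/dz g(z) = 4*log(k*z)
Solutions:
 g(z) = C1 - 4*z*log(k*z) + 4*z


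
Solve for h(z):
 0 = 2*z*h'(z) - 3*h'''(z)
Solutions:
 h(z) = C1 + Integral(C2*airyai(2^(1/3)*3^(2/3)*z/3) + C3*airybi(2^(1/3)*3^(2/3)*z/3), z)


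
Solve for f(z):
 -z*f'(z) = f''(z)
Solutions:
 f(z) = C1 + C2*erf(sqrt(2)*z/2)


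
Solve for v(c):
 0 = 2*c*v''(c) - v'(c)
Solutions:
 v(c) = C1 + C2*c^(3/2)


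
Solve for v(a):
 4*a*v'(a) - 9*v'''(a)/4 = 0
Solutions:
 v(a) = C1 + Integral(C2*airyai(2*6^(1/3)*a/3) + C3*airybi(2*6^(1/3)*a/3), a)


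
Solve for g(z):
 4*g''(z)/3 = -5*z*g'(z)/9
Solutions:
 g(z) = C1 + C2*erf(sqrt(30)*z/12)


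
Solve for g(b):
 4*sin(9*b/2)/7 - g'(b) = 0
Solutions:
 g(b) = C1 - 8*cos(9*b/2)/63


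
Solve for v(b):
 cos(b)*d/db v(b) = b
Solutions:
 v(b) = C1 + Integral(b/cos(b), b)


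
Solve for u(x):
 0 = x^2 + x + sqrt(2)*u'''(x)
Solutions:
 u(x) = C1 + C2*x + C3*x^2 - sqrt(2)*x^5/120 - sqrt(2)*x^4/48


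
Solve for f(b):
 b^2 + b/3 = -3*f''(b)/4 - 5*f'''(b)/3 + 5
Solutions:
 f(b) = C1 + C2*b + C3*exp(-9*b/20) - b^4/9 + 74*b^3/81 - 670*b^2/243


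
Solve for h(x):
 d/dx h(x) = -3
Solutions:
 h(x) = C1 - 3*x


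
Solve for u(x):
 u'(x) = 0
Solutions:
 u(x) = C1


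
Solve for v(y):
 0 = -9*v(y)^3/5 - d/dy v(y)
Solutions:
 v(y) = -sqrt(10)*sqrt(-1/(C1 - 9*y))/2
 v(y) = sqrt(10)*sqrt(-1/(C1 - 9*y))/2


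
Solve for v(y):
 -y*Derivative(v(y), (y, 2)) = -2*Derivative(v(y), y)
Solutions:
 v(y) = C1 + C2*y^3


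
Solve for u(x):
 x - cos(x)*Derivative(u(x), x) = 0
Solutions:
 u(x) = C1 + Integral(x/cos(x), x)


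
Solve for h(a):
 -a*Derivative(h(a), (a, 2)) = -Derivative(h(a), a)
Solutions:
 h(a) = C1 + C2*a^2


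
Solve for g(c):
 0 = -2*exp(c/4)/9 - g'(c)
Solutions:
 g(c) = C1 - 8*exp(c/4)/9


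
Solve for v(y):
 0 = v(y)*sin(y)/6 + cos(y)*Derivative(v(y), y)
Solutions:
 v(y) = C1*cos(y)^(1/6)


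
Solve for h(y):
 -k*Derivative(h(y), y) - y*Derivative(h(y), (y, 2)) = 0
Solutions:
 h(y) = C1 + y^(1 - re(k))*(C2*sin(log(y)*Abs(im(k))) + C3*cos(log(y)*im(k)))


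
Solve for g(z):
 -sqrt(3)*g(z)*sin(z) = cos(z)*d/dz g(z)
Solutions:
 g(z) = C1*cos(z)^(sqrt(3))


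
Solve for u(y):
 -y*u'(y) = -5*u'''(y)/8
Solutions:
 u(y) = C1 + Integral(C2*airyai(2*5^(2/3)*y/5) + C3*airybi(2*5^(2/3)*y/5), y)


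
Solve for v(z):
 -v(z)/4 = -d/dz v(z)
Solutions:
 v(z) = C1*exp(z/4)


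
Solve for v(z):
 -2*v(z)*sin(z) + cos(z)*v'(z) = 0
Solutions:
 v(z) = C1/cos(z)^2


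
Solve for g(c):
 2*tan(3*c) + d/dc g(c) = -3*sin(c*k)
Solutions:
 g(c) = C1 - 3*Piecewise((-cos(c*k)/k, Ne(k, 0)), (0, True)) + 2*log(cos(3*c))/3


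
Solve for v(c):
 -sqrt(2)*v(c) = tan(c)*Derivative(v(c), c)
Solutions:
 v(c) = C1/sin(c)^(sqrt(2))


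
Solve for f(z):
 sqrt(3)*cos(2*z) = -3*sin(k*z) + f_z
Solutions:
 f(z) = C1 + sqrt(3)*sin(2*z)/2 - 3*cos(k*z)/k


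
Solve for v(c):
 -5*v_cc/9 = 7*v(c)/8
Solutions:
 v(c) = C1*sin(3*sqrt(70)*c/20) + C2*cos(3*sqrt(70)*c/20)


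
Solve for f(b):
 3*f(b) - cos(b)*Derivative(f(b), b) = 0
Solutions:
 f(b) = C1*(sin(b) + 1)^(3/2)/(sin(b) - 1)^(3/2)


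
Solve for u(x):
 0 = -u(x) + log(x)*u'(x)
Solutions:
 u(x) = C1*exp(li(x))


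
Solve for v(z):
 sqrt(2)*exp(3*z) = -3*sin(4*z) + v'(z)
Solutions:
 v(z) = C1 + sqrt(2)*exp(3*z)/3 - 3*cos(4*z)/4


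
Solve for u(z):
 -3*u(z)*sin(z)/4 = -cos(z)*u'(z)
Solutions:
 u(z) = C1/cos(z)^(3/4)


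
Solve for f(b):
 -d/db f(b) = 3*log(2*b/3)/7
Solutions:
 f(b) = C1 - 3*b*log(b)/7 - 3*b*log(2)/7 + 3*b/7 + 3*b*log(3)/7


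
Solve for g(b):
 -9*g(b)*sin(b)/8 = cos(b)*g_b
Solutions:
 g(b) = C1*cos(b)^(9/8)


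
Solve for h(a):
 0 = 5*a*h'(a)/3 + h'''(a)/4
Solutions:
 h(a) = C1 + Integral(C2*airyai(-20^(1/3)*3^(2/3)*a/3) + C3*airybi(-20^(1/3)*3^(2/3)*a/3), a)


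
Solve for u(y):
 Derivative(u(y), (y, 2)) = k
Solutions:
 u(y) = C1 + C2*y + k*y^2/2


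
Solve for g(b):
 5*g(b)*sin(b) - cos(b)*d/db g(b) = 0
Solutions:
 g(b) = C1/cos(b)^5


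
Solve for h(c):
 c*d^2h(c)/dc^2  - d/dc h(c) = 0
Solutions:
 h(c) = C1 + C2*c^2


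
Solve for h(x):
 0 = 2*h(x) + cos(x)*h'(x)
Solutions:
 h(x) = C1*(sin(x) - 1)/(sin(x) + 1)


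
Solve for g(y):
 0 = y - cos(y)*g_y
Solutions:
 g(y) = C1 + Integral(y/cos(y), y)


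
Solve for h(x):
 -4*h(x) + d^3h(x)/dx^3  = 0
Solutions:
 h(x) = C3*exp(2^(2/3)*x) + (C1*sin(2^(2/3)*sqrt(3)*x/2) + C2*cos(2^(2/3)*sqrt(3)*x/2))*exp(-2^(2/3)*x/2)


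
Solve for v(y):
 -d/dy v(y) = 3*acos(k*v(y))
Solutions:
 Integral(1/acos(_y*k), (_y, v(y))) = C1 - 3*y


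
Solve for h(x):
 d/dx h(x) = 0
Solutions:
 h(x) = C1


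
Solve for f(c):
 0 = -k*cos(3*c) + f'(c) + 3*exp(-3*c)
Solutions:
 f(c) = C1 + k*sin(3*c)/3 + exp(-3*c)


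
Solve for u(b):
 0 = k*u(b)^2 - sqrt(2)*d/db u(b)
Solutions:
 u(b) = -2/(C1 + sqrt(2)*b*k)


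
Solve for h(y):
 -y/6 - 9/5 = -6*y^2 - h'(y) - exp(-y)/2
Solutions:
 h(y) = C1 - 2*y^3 + y^2/12 + 9*y/5 + exp(-y)/2


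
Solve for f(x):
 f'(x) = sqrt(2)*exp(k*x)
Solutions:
 f(x) = C1 + sqrt(2)*exp(k*x)/k


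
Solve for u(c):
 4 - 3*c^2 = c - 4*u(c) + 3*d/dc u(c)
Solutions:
 u(c) = C1*exp(4*c/3) + 3*c^2/4 + 11*c/8 + 1/32


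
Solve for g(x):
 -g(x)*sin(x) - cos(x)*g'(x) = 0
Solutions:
 g(x) = C1*cos(x)


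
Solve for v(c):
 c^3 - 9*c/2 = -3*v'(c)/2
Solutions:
 v(c) = C1 - c^4/6 + 3*c^2/2


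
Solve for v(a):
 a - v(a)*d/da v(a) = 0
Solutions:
 v(a) = -sqrt(C1 + a^2)
 v(a) = sqrt(C1 + a^2)


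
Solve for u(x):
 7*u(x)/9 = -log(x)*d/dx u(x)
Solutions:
 u(x) = C1*exp(-7*li(x)/9)


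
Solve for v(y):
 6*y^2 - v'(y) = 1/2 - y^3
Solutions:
 v(y) = C1 + y^4/4 + 2*y^3 - y/2


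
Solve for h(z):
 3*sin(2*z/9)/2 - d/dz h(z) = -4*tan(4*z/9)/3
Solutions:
 h(z) = C1 - 3*log(cos(4*z/9)) - 27*cos(2*z/9)/4


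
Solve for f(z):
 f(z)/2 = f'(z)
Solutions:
 f(z) = C1*exp(z/2)


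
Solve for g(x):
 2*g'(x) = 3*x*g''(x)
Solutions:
 g(x) = C1 + C2*x^(5/3)


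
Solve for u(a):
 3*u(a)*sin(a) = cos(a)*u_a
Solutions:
 u(a) = C1/cos(a)^3
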